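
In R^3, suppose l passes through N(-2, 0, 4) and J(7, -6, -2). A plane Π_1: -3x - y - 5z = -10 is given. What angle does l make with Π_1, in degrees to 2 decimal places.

7.06

A direction vector for l is J − N = (9, -6, -6).
sin θ = |n·v| / (|n||v|) = |9| / (√35 · √153) = 0.12299.
θ ≈ 7.06°.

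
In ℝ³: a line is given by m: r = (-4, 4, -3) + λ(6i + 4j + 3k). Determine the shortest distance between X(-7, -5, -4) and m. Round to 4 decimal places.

Taking (-4, 4, -3) on m with direction v = (6, 4, 3): w = X − (-4, 4, -3) = (-3, -9, -1), and w × v = (-23, 3, 42).
Distance = |w × v| / |v| = √2302 / √61 ≈ 6.1431.

6.1431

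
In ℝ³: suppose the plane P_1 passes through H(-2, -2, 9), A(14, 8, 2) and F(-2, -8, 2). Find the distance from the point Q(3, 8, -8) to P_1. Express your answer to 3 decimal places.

11.835

HA = (16, 10, -7), HF = (0, -6, -7); a normal to P_1 is HA × HF = (-112, 112, -96).
Using H: P_1 has equation -112x + 112y - 96z = -864.
n·Q − d = (-112)·(3) + (112)·(8) + (-96)·(-8) − (-864) = 2192; |n| = √34304.
Distance = |2192| / √34304 = 2192/√34304 ≈ 11.835.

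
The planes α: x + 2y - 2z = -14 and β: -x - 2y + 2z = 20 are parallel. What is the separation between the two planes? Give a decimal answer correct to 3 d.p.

Rescale β by 1/(-1): x + 2y - 2z = -20. Then distance = |-14 − (-20)| / √9 ≈ 2.000.

2.000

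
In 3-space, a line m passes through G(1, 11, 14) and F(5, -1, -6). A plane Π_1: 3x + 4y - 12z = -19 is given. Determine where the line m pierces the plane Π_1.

(3, 5, 4)

A direction vector for m is F − G = (4, -12, -20).
Substitute r = (1, 11, 14) + t(4, -12, -20) into the plane: -121 + 204t = -19, so t = 1/2.
Intersection: (1, 11, 14) + (1/2)·(4, -12, -20) = (3, 5, 4).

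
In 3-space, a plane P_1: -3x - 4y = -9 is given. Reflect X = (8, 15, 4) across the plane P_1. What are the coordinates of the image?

λ = (n·X − d)/|n|² = (-84 − (-9))/25 = -3.
Reflection = X − 2λn = (8, 15, 4) − (-6)·(-3, -4, 0) = (-10, -9, 4).

(-10, -9, 4)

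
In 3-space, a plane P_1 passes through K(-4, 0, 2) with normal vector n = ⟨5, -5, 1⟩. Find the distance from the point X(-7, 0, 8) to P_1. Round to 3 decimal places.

P_1: n·r = n·K gives 5x - 5y + z = -18.
n·X − d = (5)·(-7) + (-5)·(0) + (1)·(8) − (-18) = -9; |n| = √51.
Distance = |-9| / √51 = 9/√51 ≈ 1.260.

1.260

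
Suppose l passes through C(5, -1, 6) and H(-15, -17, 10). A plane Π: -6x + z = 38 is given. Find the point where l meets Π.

A direction vector for l is H − C = (-20, -16, 4).
Substitute r = (5, -1, 6) + t(-20, -16, 4) into the plane: -24 + 124t = 38, so t = 1/2.
Intersection: (5, -1, 6) + (1/2)·(-20, -16, 4) = (-5, -9, 8).

(-5, -9, 8)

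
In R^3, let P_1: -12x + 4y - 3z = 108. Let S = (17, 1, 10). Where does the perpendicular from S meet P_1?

(-7, 9, 4)

Foot = S − λn with λ = (n·S − d)/|n|² = (-230 − 108)/169 = -2.
Foot = (17, 1, 10) − (-2)·(-12, 4, -3) = (-7, 9, 4).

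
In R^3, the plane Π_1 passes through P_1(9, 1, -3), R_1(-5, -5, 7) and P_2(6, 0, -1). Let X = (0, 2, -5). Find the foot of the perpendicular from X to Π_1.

(2, 4, -1)

P_1R_1 = (-14, -6, 10), P_1P_2 = (-3, -1, 2); a normal to Π_1 is P_1R_1 × P_1P_2 = (-2, -2, -4).
Using P_1: Π_1 has equation -2x - 2y - 4z = -8.
Foot = X − λn with λ = (n·X − d)/|n|² = (16 − (-8))/24 = 1.
Foot = (0, 2, -5) − 1·(-2, -2, -4) = (2, 4, -1).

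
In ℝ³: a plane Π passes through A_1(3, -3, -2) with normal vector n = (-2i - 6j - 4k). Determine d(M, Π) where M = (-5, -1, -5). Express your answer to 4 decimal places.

2.1381

Π: n·r = n·A_1 gives -2x - 6y - 4z = 20.
n·M − d = (-2)·(-5) + (-6)·(-1) + (-4)·(-5) − 20 = 16; |n| = √56.
Distance = |16| / √56 = 16/√56 ≈ 2.1381.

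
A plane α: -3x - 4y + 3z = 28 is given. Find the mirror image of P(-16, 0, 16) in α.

λ = (n·P − d)/|n|² = (96 − 28)/34 = 2.
Reflection = P − 2λn = (-16, 0, 16) − 4·(-3, -4, 3) = (-4, 16, 4).

(-4, 16, 4)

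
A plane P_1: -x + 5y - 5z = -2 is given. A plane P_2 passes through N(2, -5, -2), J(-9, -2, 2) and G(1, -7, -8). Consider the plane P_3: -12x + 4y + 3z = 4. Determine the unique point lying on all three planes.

NJ = (-11, 3, 4), NG = (-1, -2, -6); a normal to P_2 is NJ × NG = (-10, -70, 25).
Using N: P_2 has equation -10x - 70y + 25z = 280.
Solving the 3×3 linear system -x + 5y - 5z = -2, -10x - 70y + 25z = 280, -12x + 4y + 3z = 4 (e.g. by elimination or Cramer's rule, determinant = 3360) gives (-3, -5, -4).

(-3, -5, -4)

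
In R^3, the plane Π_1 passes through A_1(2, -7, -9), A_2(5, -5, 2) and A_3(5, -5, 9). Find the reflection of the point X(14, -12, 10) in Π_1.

(2, 6, 10)

A_1A_2 = (3, 2, 11), A_1A_3 = (3, 2, 18); a normal to Π_1 is A_1A_2 × A_1A_3 = (14, -21, 0).
Using A_1: Π_1 has equation 14x - 21y = 175.
λ = (n·X − d)/|n|² = (448 − 175)/637 = 3/7.
Reflection = X − 2λn = (14, -12, 10) − (6/7)·(14, -21, 0) = (2, 6, 10).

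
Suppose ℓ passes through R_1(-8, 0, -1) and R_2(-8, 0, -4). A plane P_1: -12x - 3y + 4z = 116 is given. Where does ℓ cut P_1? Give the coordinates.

A direction vector for ℓ is R_2 − R_1 = (0, 0, -3).
Substitute r = (-8, 0, -1) + t(0, 0, -3) into the plane: 92 + (-12)t = 116, so t = -2.
Intersection: (-8, 0, -1) + (-2)·(0, 0, -3) = (-8, 0, 5).

(-8, 0, 5)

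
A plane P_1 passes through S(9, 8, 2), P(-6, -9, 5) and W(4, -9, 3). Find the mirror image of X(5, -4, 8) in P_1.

SP = (-15, -17, 3), SW = (-5, -17, 1); a normal to P_1 is SP × SW = (34, 0, 170).
Using S: P_1 has equation 34x + 170z = 646.
λ = (n·X − d)/|n|² = (1530 − 646)/30056 = 1/34.
Reflection = X − 2λn = (5, -4, 8) − (1/17)·(34, 0, 170) = (3, -4, -2).

(3, -4, -2)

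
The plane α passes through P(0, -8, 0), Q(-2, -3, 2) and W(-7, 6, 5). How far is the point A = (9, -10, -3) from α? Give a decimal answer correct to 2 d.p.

4.65

PQ = (-2, 5, 2), PW = (-7, 14, 5); a normal to α is PQ × PW = (-3, -4, 7).
Using P: α has equation -3x - 4y + 7z = 32.
n·A − d = (-3)·(9) + (-4)·(-10) + (7)·(-3) − 32 = -40; |n| = √74.
Distance = |-40| / √74 = 40/√74 ≈ 4.65.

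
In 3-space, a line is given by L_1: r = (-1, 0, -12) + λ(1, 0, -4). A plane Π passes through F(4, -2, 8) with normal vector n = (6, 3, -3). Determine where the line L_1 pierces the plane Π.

Π: n·r = n·F gives 6x + 3y - 3z = -6.
Substitute r = (-1, 0, -12) + t(1, 0, -4) into the plane: 30 + 18t = -6, so t = -2.
Intersection: (-1, 0, -12) + (-2)·(1, 0, -4) = (-3, 0, -4).

(-3, 0, -4)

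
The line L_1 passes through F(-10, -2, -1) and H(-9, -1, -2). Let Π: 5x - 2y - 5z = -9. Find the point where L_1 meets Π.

A direction vector for L_1 is H − F = (1, 1, -1).
Substitute r = (-10, -2, -1) + t(1, 1, -1) into the plane: -41 + 8t = -9, so t = 4.
Intersection: (-10, -2, -1) + 4·(1, 1, -1) = (-6, 2, -5).

(-6, 2, -5)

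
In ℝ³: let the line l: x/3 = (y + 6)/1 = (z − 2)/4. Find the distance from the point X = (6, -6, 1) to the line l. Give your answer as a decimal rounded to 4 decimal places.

l has direction (3, 1, 4) through (0, -6, 2).
Taking (0, -6, 2) on l with direction v = (3, 1, 4): w = X − (0, -6, 2) = (6, 0, -1), and w × v = (1, -27, 6).
Distance = |w × v| / |v| = √766 / √26 ≈ 5.4278.

5.4278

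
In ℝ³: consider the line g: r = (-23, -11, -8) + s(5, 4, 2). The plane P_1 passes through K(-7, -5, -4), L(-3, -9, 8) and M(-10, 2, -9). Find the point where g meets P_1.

KL = (4, -4, 12), KM = (-3, 7, -5); a normal to P_1 is KL × KM = (-64, -16, 16).
Using K: P_1 has equation -64x - 16y + 16z = 464.
Substitute r = (-23, -11, -8) + t(5, 4, 2) into the plane: 1520 + (-352)t = 464, so t = 3.
Intersection: (-23, -11, -8) + 3·(5, 4, 2) = (-8, 1, -2).

(-8, 1, -2)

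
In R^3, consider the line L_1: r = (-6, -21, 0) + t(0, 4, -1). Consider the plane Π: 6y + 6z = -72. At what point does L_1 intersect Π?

(-6, -9, -3)

Substitute r = (-6, -21, 0) + t(0, 4, -1) into the plane: -126 + 18t = -72, so t = 3.
Intersection: (-6, -21, 0) + 3·(0, 4, -1) = (-6, -9, -3).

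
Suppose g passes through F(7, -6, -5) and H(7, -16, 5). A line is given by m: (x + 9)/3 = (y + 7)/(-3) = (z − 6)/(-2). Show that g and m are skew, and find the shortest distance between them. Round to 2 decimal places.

7.62

A direction vector for g is H − F = (0, -10, 10).
m has direction (3, -3, -2) through (-9, -7, 6).
Common perpendicular direction n = (0, -10, 10) × (3, -3, -2) = (50, 30, 30).
With w = (-9, -7, 6) − (7, -6, -5) = (-16, -1, 11), w · n = -500.
Since n ≠ 0 the lines are not parallel, and w · n = -500 ≠ 0 so they do not intersect; hence they are skew.
Distance = |w · n| / |n| = |-500| / √4300 ≈ 7.62.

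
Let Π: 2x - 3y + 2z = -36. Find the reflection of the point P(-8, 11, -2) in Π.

(-4, 5, 2)

λ = (n·P − d)/|n|² = (-53 − (-36))/17 = -1.
Reflection = P − 2λn = (-8, 11, -2) − (-2)·(2, -3, 2) = (-4, 5, 2).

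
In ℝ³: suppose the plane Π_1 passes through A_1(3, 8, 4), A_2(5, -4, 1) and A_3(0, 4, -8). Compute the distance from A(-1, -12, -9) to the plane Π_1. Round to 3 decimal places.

4.308

A_1A_2 = (2, -12, -3), A_1A_3 = (-3, -4, -12); a normal to Π_1 is A_1A_2 × A_1A_3 = (132, 33, -44).
Using A_1: Π_1 has equation 132x + 33y - 44z = 484.
n·A − d = (132)·(-1) + (33)·(-12) + (-44)·(-9) − 484 = -616; |n| = √20449.
Distance = |-616| / √20449 = 616/√20449 ≈ 4.308.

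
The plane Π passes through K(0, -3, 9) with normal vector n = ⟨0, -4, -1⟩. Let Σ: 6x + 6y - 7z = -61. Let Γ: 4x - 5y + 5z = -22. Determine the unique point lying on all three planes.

Π: n·r = n·K gives -4y - z = 3.
Solving the 3×3 linear system -4y - z = 3, 6x + 6y - 7z = -61, 4x - 5y + 5z = -22 (e.g. by elimination or Cramer's rule, determinant = 286) gives (-8, -1, 1).

(-8, -1, 1)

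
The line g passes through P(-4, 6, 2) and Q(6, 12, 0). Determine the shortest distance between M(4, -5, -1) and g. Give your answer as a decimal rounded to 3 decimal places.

A direction vector for g is Q − P = (10, 6, -2).
Taking (-4, 6, 2) on g with direction v = (10, 6, -2): w = M − (-4, 6, 2) = (8, -11, -3), and w × v = (40, -14, 158).
Distance = |w × v| / |v| = √26760 / √140 ≈ 13.825.

13.825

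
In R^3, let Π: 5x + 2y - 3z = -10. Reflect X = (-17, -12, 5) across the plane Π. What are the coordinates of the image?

(13, 0, -13)

λ = (n·X − d)/|n|² = (-124 − (-10))/38 = -3.
Reflection = X − 2λn = (-17, -12, 5) − (-6)·(5, 2, -3) = (13, 0, -13).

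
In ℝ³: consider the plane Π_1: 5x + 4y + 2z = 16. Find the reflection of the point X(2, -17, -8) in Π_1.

(22, -1, 0)

λ = (n·X − d)/|n|² = (-74 − 16)/45 = -2.
Reflection = X − 2λn = (2, -17, -8) − (-4)·(5, 4, 2) = (22, -1, 0).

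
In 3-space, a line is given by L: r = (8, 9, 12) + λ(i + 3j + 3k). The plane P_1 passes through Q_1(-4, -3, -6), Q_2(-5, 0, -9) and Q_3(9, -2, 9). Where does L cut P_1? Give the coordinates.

Q_1Q_2 = (-1, 3, -3), Q_1Q_3 = (13, 1, 15); a normal to P_1 is Q_1Q_2 × Q_1Q_3 = (48, -24, -40).
Using Q_1: P_1 has equation 48x - 24y - 40z = 120.
Substitute r = (8, 9, 12) + t(1, 3, 3) into the plane: -312 + (-144)t = 120, so t = -3.
Intersection: (8, 9, 12) + (-3)·(1, 3, 3) = (5, 0, 3).

(5, 0, 3)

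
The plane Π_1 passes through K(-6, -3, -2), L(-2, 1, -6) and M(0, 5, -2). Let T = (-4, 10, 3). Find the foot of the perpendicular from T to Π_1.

(0, 7, 4)

KL = (4, 4, -4), KM = (6, 8, 0); a normal to Π_1 is KL × KM = (32, -24, 8).
Using K: Π_1 has equation 32x - 24y + 8z = -136.
Foot = T − λn with λ = (n·T − d)/|n|² = (-344 − (-136))/1664 = -1/8.
Foot = (-4, 10, 3) − (-1/8)·(32, -24, 8) = (0, 7, 4).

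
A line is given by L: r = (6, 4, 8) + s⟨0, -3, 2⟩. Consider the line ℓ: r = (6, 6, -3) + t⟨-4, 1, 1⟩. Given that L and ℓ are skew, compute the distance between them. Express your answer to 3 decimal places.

7.599

Common perpendicular direction n = (0, -3, 2) × (-4, 1, 1) = (-5, -8, -12).
With w = (6, 6, -3) − (6, 4, 8) = (0, 2, -11), w · n = 116.
Distance = |w · n| / |n| = |116| / √233 ≈ 7.599.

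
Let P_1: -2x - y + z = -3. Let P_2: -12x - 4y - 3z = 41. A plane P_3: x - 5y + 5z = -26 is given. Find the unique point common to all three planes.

Solving the 3×3 linear system -2x - y + z = -3, -12x - 4y - 3z = 41, x - 5y + 5z = -26 (e.g. by elimination or Cramer's rule, determinant = 77) gives (-1, -2, -7).

(-1, -2, -7)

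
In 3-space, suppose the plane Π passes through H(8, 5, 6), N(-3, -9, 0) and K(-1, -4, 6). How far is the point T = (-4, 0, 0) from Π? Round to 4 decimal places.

6.6667

HN = (-11, -14, -6), HK = (-9, -9, 0); a normal to Π is HN × HK = (-54, 54, -27).
Using H: Π has equation -54x + 54y - 27z = -324.
n·T − d = (-54)·(-4) + (54)·(0) + (-27)·(0) − (-324) = 540; |n| = √6561.
Distance = |540| / √6561 = 540/√6561 ≈ 6.6667.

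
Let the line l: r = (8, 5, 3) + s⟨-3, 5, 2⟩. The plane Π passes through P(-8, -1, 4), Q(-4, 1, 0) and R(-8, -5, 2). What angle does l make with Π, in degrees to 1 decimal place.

PQ = (4, 2, -4), PR = (0, -4, -2); a normal to Π is PQ × PR = (-20, 8, -16).
Using P: Π has equation -20x + 8y - 16z = 88.
sin θ = |n·v| / (|n||v|) = |68| / (√720 · √38) = 0.41110.
θ ≈ 24.3°.

24.3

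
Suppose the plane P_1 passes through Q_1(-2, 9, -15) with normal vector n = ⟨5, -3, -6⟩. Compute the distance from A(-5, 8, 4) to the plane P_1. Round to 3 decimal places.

P_1: n·r = n·Q_1 gives 5x - 3y - 6z = 53.
n·A − d = (5)·(-5) + (-3)·(8) + (-6)·(4) − 53 = -126; |n| = √70.
Distance = |-126| / √70 = 126/√70 ≈ 15.060.

15.060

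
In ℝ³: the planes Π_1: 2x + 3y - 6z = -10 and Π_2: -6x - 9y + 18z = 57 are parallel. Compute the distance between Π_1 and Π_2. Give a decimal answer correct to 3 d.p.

Rescale Π_2 by 1/(-3): 2x + 3y - 6z = -19. Then distance = |-10 − (-19)| / √49 ≈ 1.286.

1.286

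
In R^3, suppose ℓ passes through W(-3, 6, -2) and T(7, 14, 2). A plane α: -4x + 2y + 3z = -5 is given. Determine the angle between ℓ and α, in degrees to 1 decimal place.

A direction vector for ℓ is T − W = (10, 8, 4).
sin θ = |n·v| / (|n||v|) = |-12| / (√29 · √180) = 0.16609.
θ ≈ 9.6°.

9.6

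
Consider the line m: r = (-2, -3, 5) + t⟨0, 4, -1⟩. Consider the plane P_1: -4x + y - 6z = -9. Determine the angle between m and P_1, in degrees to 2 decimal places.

sin θ = |n·v| / (|n||v|) = |10| / (√53 · √17) = 0.33315.
θ ≈ 19.46°.

19.46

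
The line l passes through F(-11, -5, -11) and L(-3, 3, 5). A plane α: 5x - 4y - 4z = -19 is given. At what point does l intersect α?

(-7, -1, -3)

A direction vector for l is L − F = (8, 8, 16).
Substitute r = (-11, -5, -11) + t(8, 8, 16) into the plane: 9 + (-56)t = -19, so t = 1/2.
Intersection: (-11, -5, -11) + (1/2)·(8, 8, 16) = (-7, -1, -3).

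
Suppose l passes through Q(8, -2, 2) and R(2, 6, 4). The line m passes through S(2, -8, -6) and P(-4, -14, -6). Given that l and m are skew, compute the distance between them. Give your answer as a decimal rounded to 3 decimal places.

A direction vector for l is R − Q = (-6, 8, 2).
A direction vector for m is P − S = (-6, -6, 0).
Common perpendicular direction n = (-6, 8, 2) × (-6, -6, 0) = (12, -12, 84).
With w = (2, -8, -6) − (8, -2, 2) = (-6, -6, -8), w · n = -672.
Distance = |w · n| / |n| = |-672| / √7344 ≈ 7.842.

7.842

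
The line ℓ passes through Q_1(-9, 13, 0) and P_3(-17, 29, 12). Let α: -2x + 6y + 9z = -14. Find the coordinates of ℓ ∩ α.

(-5, 5, -6)

A direction vector for ℓ is P_3 − Q_1 = (-8, 16, 12).
Substitute r = (-9, 13, 0) + t(-8, 16, 12) into the plane: 96 + 220t = -14, so t = -1/2.
Intersection: (-9, 13, 0) + (-1/2)·(-8, 16, 12) = (-5, 5, -6).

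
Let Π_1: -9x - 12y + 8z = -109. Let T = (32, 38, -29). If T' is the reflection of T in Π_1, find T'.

λ = (n·T − d)/|n|² = (-976 − (-109))/289 = -3.
Reflection = T − 2λn = (32, 38, -29) − (-6)·(-9, -12, 8) = (-22, -34, 19).

(-22, -34, 19)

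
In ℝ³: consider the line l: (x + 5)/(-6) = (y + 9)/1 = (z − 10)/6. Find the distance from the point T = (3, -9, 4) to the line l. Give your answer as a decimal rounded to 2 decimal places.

1.83

l has direction (-6, 1, 6) through (-5, -9, 10).
Taking (-5, -9, 10) on l with direction v = (-6, 1, 6): w = T − (-5, -9, 10) = (8, 0, -6), and w × v = (6, -12, 8).
Distance = |w × v| / |v| = √244 / √73 ≈ 1.83.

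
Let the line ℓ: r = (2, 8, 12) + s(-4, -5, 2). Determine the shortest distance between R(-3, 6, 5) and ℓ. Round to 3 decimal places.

Taking (2, 8, 12) on ℓ with direction v = (-4, -5, 2): w = R − (2, 8, 12) = (-5, -2, -7), and w × v = (-39, 38, 17).
Distance = |w × v| / |v| = √3254 / √45 ≈ 8.504.

8.504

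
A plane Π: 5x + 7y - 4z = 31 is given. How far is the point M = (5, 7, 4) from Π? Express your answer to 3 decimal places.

n·M − d = (5)·(5) + (7)·(7) + (-4)·(4) − 31 = 27; |n| = √90.
Distance = |27| / √90 = 27/√90 ≈ 2.846.

2.846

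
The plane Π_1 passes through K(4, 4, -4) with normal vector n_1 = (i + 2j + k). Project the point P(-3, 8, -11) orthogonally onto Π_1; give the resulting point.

Π_1: n_1·r = n_1·K gives x + 2y + z = 8.
Foot = P − λn with λ = (n·P − d)/|n|² = (2 − 8)/6 = -1.
Foot = (-3, 8, -11) − (-1)·(1, 2, 1) = (-2, 10, -10).

(-2, 10, -10)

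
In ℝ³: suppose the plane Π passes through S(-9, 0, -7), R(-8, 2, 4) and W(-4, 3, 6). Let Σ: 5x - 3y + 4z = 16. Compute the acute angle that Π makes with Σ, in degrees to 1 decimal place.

SR = (1, 2, 11), SW = (5, 3, 13); a normal to Π is SR × SW = (-7, 42, -7).
Using S: Π has equation -7x + 42y - 7z = 112.
cos θ = |n₁·n₂| / (|n₁||n₂|) = |-189| / (√1862 · √50).
θ = arccos(0.61942) ≈ 51.7°.

51.7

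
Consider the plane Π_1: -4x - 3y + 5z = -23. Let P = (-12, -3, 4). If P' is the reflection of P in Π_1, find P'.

λ = (n·P − d)/|n|² = (77 − (-23))/50 = 2.
Reflection = P − 2λn = (-12, -3, 4) − 4·(-4, -3, 5) = (4, 9, -16).

(4, 9, -16)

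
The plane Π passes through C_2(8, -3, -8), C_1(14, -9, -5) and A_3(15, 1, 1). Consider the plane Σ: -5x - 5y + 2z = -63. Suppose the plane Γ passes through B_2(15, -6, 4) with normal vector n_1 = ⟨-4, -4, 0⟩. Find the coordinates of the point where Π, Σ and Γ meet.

C_2C_1 = (6, -6, 3), C_2A_3 = (7, 4, 9); a normal to Π is C_2C_1 × C_2A_3 = (-66, -33, 66).
Using C_2: Π has equation -66x - 33y + 66z = -957.
Γ: n_1·r = n_1·B_2 gives -4x - 4y = -36.
Solving the 3×3 linear system -66x - 33y + 66z = -957, -5x - 5y + 2z = -63, -4x - 4y = -36 (e.g. by elimination or Cramer's rule, determinant = -264) gives (2, 7, -9).

(2, 7, -9)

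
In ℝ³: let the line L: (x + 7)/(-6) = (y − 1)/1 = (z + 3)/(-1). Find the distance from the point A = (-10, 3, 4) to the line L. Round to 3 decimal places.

L has direction (-6, 1, -1) through (-7, 1, -3).
Taking (-7, 1, -3) on L with direction v = (-6, 1, -1): w = A − (-7, 1, -3) = (-3, 2, 7), and w × v = (-9, -45, 9).
Distance = |w × v| / |v| = √2187 / √38 ≈ 7.586.

7.586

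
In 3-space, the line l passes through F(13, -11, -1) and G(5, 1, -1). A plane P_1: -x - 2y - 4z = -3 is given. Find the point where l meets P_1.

A direction vector for l is G − F = (-8, 12, 0).
Substitute r = (13, -11, -1) + t(-8, 12, 0) into the plane: 13 + (-16)t = -3, so t = 1.
Intersection: (13, -11, -1) + 1·(-8, 12, 0) = (5, 1, -1).

(5, 1, -1)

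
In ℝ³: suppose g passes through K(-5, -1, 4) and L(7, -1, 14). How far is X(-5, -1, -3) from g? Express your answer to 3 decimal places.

A direction vector for g is L − K = (12, 0, 10).
Taking (-5, -1, 4) on g with direction v = (12, 0, 10): w = X − (-5, -1, 4) = (0, 0, -7), and w × v = (0, -84, 0).
Distance = |w × v| / |v| = √7056 / √244 ≈ 5.378.

5.378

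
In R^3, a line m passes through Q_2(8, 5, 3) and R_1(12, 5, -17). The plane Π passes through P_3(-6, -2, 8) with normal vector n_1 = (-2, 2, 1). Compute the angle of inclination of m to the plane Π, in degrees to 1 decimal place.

A direction vector for m is R_1 − Q_2 = (4, 0, -20).
Π: n_1·r = n_1·P_3 gives -2x + 2y + z = 16.
sin θ = |n·v| / (|n||v|) = |-28| / (√9 · √416) = 0.45760.
θ ≈ 27.2°.

27.2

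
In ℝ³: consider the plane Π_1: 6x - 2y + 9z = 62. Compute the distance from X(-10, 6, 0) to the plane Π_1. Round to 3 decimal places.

n·X − d = (6)·(-10) + (-2)·(6) + (9)·(0) − 62 = -134; |n| = √121.
Distance = |-134| / √121 = 134/√121 ≈ 12.182.

12.182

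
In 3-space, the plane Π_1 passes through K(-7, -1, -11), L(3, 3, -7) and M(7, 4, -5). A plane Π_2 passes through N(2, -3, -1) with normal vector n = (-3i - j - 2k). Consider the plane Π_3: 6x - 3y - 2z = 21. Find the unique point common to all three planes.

(4, 7, -9)

KL = (10, 4, 4), KM = (14, 5, 6); a normal to Π_1 is KL × KM = (4, -4, -6).
Using K: Π_1 has equation 4x - 4y - 6z = 42.
Π_2: n·r = n·N gives -3x - y - 2z = -1.
Solving the 3×3 linear system 4x - 4y - 6z = 42, -3x - y - 2z = -1, 6x - 3y - 2z = 21 (e.g. by elimination or Cramer's rule, determinant = -34) gives (4, 7, -9).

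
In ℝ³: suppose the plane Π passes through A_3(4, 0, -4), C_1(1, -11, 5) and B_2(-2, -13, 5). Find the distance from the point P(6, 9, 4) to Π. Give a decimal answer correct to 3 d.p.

10.020

A_3C_1 = (-3, -11, 9), A_3B_2 = (-6, -13, 9); a normal to Π is A_3C_1 × A_3B_2 = (18, -27, -27).
Using A_3: Π has equation 18x - 27y - 27z = 180.
n·P − d = (18)·(6) + (-27)·(9) + (-27)·(4) − 180 = -423; |n| = √1782.
Distance = |-423| / √1782 = 423/√1782 ≈ 10.020.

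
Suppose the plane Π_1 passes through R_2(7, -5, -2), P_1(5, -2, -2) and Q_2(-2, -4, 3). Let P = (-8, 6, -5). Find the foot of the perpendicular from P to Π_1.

(-5, 8, 0)

R_2P_1 = (-2, 3, 0), R_2Q_2 = (-9, 1, 5); a normal to Π_1 is R_2P_1 × R_2Q_2 = (15, 10, 25).
Using R_2: Π_1 has equation 15x + 10y + 25z = 5.
Foot = P − λn with λ = (n·P − d)/|n|² = (-185 − 5)/950 = -1/5.
Foot = (-8, 6, -5) − (-1/5)·(15, 10, 25) = (-5, 8, 0).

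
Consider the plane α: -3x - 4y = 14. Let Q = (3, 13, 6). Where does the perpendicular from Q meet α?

Foot = Q − λn with λ = (n·Q − d)/|n|² = (-61 − 14)/25 = -3.
Foot = (3, 13, 6) − (-3)·(-3, -4, 0) = (-6, 1, 6).

(-6, 1, 6)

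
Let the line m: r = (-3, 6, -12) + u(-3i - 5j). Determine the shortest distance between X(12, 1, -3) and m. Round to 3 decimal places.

Taking (-3, 6, -12) on m with direction v = (-3, -5, 0): w = X − (-3, 6, -12) = (15, -5, 9), and w × v = (45, -27, -90).
Distance = |w × v| / |v| = √10854 / √34 ≈ 17.867.

17.867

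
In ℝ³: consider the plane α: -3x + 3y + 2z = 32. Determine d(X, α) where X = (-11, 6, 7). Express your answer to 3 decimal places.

7.036

n·X − d = (-3)·(-11) + (3)·(6) + (2)·(7) − 32 = 33; |n| = √22.
Distance = |33| / √22 = 33/√22 ≈ 7.036.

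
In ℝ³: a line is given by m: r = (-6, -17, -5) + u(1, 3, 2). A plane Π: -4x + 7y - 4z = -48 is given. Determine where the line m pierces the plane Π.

(-3, -8, 1)

Substitute r = (-6, -17, -5) + t(1, 3, 2) into the plane: -75 + 9t = -48, so t = 3.
Intersection: (-6, -17, -5) + 3·(1, 3, 2) = (-3, -8, 1).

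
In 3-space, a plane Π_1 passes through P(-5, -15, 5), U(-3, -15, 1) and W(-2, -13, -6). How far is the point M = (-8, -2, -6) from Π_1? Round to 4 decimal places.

PU = (2, 0, -4), PW = (3, 2, -11); a normal to Π_1 is PU × PW = (8, 10, 4).
Using P: Π_1 has equation 8x + 10y + 4z = -170.
n·M − d = (8)·(-8) + (10)·(-2) + (4)·(-6) − (-170) = 62; |n| = √180.
Distance = |62| / √180 = 62/√180 ≈ 4.6212.

4.6212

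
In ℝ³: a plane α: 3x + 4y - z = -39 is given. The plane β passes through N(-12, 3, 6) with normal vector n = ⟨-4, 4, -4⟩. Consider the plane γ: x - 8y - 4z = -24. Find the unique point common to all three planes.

(-12, 0, 3)

β: n·r = n·N gives -4x + 4y - 4z = 36.
Solving the 3×3 linear system 3x + 4y - z = -39, -4x + 4y - 4z = 36, x - 8y - 4z = -24 (e.g. by elimination or Cramer's rule, determinant = -252) gives (-12, 0, 3).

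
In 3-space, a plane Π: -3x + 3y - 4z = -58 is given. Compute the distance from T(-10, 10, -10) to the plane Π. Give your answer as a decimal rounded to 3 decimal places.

27.097

n·T − d = (-3)·(-10) + (3)·(10) + (-4)·(-10) − (-58) = 158; |n| = √34.
Distance = |158| / √34 = 158/√34 ≈ 27.097.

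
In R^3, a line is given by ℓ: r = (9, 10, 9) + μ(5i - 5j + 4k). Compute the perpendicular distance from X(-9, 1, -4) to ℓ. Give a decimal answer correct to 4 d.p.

Taking (9, 10, 9) on ℓ with direction v = (5, -5, 4): w = X − (9, 10, 9) = (-18, -9, -13), and w × v = (-101, 7, 135).
Distance = |w × v| / |v| = √28475 / √66 ≈ 20.7711.

20.7711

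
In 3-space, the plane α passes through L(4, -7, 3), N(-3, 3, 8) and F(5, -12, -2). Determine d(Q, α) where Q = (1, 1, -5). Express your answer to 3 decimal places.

7.872

LN = (-7, 10, 5), LF = (1, -5, -5); a normal to α is LN × LF = (-25, -30, 25).
Using L: α has equation -25x - 30y + 25z = 185.
n·Q − d = (-25)·(1) + (-30)·(1) + (25)·(-5) − 185 = -365; |n| = √2150.
Distance = |-365| / √2150 = 365/√2150 ≈ 7.872.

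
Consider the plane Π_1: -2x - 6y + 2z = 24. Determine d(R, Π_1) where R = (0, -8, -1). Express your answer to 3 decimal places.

n·R − d = (-2)·(0) + (-6)·(-8) + (2)·(-1) − 24 = 22; |n| = √44.
Distance = |22| / √44 = 22/√44 ≈ 3.317.

3.317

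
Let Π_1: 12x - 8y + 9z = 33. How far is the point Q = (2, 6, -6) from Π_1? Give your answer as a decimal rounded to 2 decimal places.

n·Q − d = (12)·(2) + (-8)·(6) + (9)·(-6) − 33 = -111; |n| = √289.
Distance = |-111| / √289 = 111/√289 ≈ 6.53.

6.53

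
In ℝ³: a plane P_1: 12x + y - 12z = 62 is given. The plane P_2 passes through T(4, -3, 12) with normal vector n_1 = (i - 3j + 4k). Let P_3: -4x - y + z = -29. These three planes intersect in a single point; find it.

P_2: n_1·r = n_1·T gives x - 3y + 4z = 61.
Solving the 3×3 linear system 12x + y - 12z = 62, x - 3y + 4z = 61, -4x - y + z = -29 (e.g. by elimination or Cramer's rule, determinant = 151) gives (11, -10, 5).

(11, -10, 5)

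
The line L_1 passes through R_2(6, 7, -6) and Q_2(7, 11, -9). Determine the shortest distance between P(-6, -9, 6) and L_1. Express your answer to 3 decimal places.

7.845

A direction vector for L_1 is Q_2 − R_2 = (1, 4, -3).
Taking (6, 7, -6) on L_1 with direction v = (1, 4, -3): w = P − (6, 7, -6) = (-12, -16, 12), and w × v = (0, -24, -32).
Distance = |w × v| / |v| = √1600 / √26 ≈ 7.845.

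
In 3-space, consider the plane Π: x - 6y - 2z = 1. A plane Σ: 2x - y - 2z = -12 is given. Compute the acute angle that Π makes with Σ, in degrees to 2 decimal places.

cos θ = |n₁·n₂| / (|n₁||n₂|) = |12| / (√41 · √9).
θ = arccos(0.62470) ≈ 51.34°.

51.34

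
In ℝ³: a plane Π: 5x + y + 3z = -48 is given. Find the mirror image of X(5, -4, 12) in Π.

λ = (n·X − d)/|n|² = (57 − (-48))/35 = 3.
Reflection = X − 2λn = (5, -4, 12) − 6·(5, 1, 3) = (-25, -10, -6).

(-25, -10, -6)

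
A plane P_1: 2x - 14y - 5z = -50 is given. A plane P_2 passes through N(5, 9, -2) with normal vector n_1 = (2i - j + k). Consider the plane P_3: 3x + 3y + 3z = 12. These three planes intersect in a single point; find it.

(-3, 1, 6)

P_2: n_1·r = n_1·N gives 2x - y + z = -1.
Solving the 3×3 linear system 2x - 14y - 5z = -50, 2x - y + z = -1, 3x + 3y + 3z = 12 (e.g. by elimination or Cramer's rule, determinant = -15) gives (-3, 1, 6).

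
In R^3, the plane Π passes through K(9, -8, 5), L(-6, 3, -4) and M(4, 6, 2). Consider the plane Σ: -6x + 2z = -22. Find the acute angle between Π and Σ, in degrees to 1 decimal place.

KL = (-15, 11, -9), KM = (-5, 14, -3); a normal to Π is KL × KM = (93, 0, -155).
Using K: Π has equation 93x - 155z = 62.
cos θ = |n₁·n₂| / (|n₁||n₂|) = |-868| / (√32674 · √40).
θ = arccos(0.75926) ≈ 40.6°.

40.6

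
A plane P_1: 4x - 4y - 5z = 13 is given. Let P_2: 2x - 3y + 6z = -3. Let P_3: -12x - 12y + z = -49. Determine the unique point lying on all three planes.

(3, 1, -1)

Solving the 3×3 linear system 4x - 4y - 5z = 13, 2x - 3y + 6z = -3, -12x - 12y + z = -49 (e.g. by elimination or Cramer's rule, determinant = 872) gives (3, 1, -1).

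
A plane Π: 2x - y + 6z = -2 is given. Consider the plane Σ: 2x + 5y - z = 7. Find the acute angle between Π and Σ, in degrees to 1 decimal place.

cos θ = |n₁·n₂| / (|n₁||n₂|) = |-7| / (√41 · √30).
θ = arccos(0.19959) ≈ 78.5°.

78.5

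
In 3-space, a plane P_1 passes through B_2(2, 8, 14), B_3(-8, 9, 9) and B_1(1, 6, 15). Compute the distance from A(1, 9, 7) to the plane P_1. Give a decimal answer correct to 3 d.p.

B_2B_3 = (-10, 1, -5), B_2B_1 = (-1, -2, 1); a normal to P_1 is B_2B_3 × B_2B_1 = (-9, 15, 21).
Using B_2: P_1 has equation -9x + 15y + 21z = 396.
n·A − d = (-9)·(1) + (15)·(9) + (21)·(7) − 396 = -123; |n| = √747.
Distance = |-123| / √747 = 123/√747 ≈ 4.500.

4.500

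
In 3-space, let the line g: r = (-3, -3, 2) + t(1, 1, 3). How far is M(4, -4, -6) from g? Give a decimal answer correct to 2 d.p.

Taking (-3, -3, 2) on g with direction v = (1, 1, 3): w = M − (-3, -3, 2) = (7, -1, -8), and w × v = (5, -29, 8).
Distance = |w × v| / |v| = √930 / √11 ≈ 9.19.

9.19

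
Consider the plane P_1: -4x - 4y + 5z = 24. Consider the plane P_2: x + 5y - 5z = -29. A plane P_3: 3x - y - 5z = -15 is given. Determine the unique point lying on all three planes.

Solving the 3×3 linear system -4x - 4y + 5z = 24, x + 5y - 5z = -29, 3x - y - 5z = -15 (e.g. by elimination or Cramer's rule, determinant = 80) gives (1, -2, 4).

(1, -2, 4)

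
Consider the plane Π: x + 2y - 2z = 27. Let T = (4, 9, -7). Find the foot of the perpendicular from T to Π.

(3, 7, -5)

Foot = T − λn with λ = (n·T − d)/|n|² = (36 − 27)/9 = 1.
Foot = (4, 9, -7) − 1·(1, 2, -2) = (3, 7, -5).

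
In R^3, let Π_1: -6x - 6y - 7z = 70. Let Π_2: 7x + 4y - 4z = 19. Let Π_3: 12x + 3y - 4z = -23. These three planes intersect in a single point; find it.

Solving the 3×3 linear system -6x - 6y - 7z = 70, 7x + 4y - 4z = 19, 12x + 3y - 4z = -23 (e.g. by elimination or Cramer's rule, determinant = 333) gives (-7, 7, -10).

(-7, 7, -10)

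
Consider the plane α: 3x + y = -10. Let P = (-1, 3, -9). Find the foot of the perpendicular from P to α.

Foot = P − λn with λ = (n·P − d)/|n|² = (0 − (-10))/10 = 1.
Foot = (-1, 3, -9) − 1·(3, 1, 0) = (-4, 2, -9).

(-4, 2, -9)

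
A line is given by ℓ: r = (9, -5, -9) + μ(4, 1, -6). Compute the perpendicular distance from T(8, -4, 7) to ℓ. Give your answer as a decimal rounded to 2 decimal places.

Taking (9, -5, -9) on ℓ with direction v = (4, 1, -6): w = T − (9, -5, -9) = (-1, 1, 16), and w × v = (-22, 58, -5).
Distance = |w × v| / |v| = √3873 / √53 ≈ 8.55.

8.55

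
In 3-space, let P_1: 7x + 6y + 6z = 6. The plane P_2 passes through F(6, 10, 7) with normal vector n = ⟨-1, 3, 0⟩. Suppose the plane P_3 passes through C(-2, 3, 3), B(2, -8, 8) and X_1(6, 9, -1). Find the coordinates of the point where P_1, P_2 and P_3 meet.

P_2: n·r = n·F gives -x + 3y = 24.
CB = (4, -11, 5), CX_1 = (8, 6, -4); a normal to P_3 is CB × CX_1 = (14, 56, 112).
Using C: P_3 has equation 14x + 56y + 112z = 476.
Solving the 3×3 linear system 7x + 6y + 6z = 6, -x + 3y = 24, 14x + 56y + 112z = 476 (e.g. by elimination or Cramer's rule, determinant = 2436) gives (-6, 6, 2).

(-6, 6, 2)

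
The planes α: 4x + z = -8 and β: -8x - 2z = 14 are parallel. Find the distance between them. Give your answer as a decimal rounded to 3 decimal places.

Rescale β by 1/(-2): 4x + z = -7. Then distance = |-8 − (-7)| / √17 ≈ 0.243.

0.243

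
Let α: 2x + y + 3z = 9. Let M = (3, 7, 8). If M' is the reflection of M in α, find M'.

λ = (n·M − d)/|n|² = (37 − 9)/14 = 2.
Reflection = M − 2λn = (3, 7, 8) − 4·(2, 1, 3) = (-5, 3, -4).

(-5, 3, -4)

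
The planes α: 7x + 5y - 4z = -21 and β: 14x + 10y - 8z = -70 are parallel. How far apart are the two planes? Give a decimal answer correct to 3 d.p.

1.476

Rescale β by 1/2: 7x + 5y - 4z = -35. Then distance = |-21 − (-35)| / √90 ≈ 1.476.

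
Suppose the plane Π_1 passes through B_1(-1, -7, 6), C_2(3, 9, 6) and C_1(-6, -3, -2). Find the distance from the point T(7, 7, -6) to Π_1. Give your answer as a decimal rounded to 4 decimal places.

B_1C_2 = (4, 16, 0), B_1C_1 = (-5, 4, -8); a normal to Π_1 is B_1C_2 × B_1C_1 = (-128, 32, 96).
Using B_1: Π_1 has equation -128x + 32y + 96z = 480.
n·T − d = (-128)·(7) + (32)·(7) + (96)·(-6) − 480 = -1728; |n| = √26624.
Distance = |-1728| / √26624 = 1728/√26624 ≈ 10.5903.

10.5903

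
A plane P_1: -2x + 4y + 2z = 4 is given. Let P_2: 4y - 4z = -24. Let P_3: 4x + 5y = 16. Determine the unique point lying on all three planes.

(4, 0, 6)

Solving the 3×3 linear system -2x + 4y + 2z = 4, 4y - 4z = -24, 4x + 5y = 16 (e.g. by elimination or Cramer's rule, determinant = -136) gives (4, 0, 6).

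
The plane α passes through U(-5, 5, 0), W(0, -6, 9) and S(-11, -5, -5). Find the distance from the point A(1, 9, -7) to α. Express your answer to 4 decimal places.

UW = (5, -11, 9), US = (-6, -10, -5); a normal to α is UW × US = (145, -29, -116).
Using U: α has equation 145x - 29y - 116z = -870.
n·A − d = (145)·(1) + (-29)·(9) + (-116)·(-7) − (-870) = 1566; |n| = √35322.
Distance = |1566| / √35322 = 1566/√35322 ≈ 8.3324.

8.3324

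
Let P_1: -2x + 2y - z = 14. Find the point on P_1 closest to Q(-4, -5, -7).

Foot = Q − λn with λ = (n·Q − d)/|n|² = (5 − 14)/9 = -1.
Foot = (-4, -5, -7) − (-1)·(-2, 2, -1) = (-6, -3, -8).

(-6, -3, -8)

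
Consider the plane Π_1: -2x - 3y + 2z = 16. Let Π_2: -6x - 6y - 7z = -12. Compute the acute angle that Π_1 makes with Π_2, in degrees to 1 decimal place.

69.3

cos θ = |n₁·n₂| / (|n₁||n₂|) = |16| / (√17 · √121).
θ = arccos(0.35278) ≈ 69.3°.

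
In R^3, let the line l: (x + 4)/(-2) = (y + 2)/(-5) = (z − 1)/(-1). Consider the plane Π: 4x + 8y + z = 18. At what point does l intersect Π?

(-2, 3, 2)

l has direction (-2, -5, -1) through (-4, -2, 1).
Substitute r = (-4, -2, 1) + t(-2, -5, -1) into the plane: -31 + (-49)t = 18, so t = -1.
Intersection: (-4, -2, 1) + (-1)·(-2, -5, -1) = (-2, 3, 2).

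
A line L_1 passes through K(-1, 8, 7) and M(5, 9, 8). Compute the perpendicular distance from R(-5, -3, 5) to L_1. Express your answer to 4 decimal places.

10.2457

A direction vector for L_1 is M − K = (6, 1, 1).
Taking (-1, 8, 7) on L_1 with direction v = (6, 1, 1): w = R − (-1, 8, 7) = (-4, -11, -2), and w × v = (-9, -8, 62).
Distance = |w × v| / |v| = √3989 / √38 ≈ 10.2457.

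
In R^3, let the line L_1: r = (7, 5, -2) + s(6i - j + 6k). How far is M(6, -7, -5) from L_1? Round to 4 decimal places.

Taking (7, 5, -2) on L_1 with direction v = (6, -1, 6): w = M − (7, 5, -2) = (-1, -12, -3), and w × v = (-75, -12, 73).
Distance = |w × v| / |v| = √11098 / √73 ≈ 12.3299.

12.3299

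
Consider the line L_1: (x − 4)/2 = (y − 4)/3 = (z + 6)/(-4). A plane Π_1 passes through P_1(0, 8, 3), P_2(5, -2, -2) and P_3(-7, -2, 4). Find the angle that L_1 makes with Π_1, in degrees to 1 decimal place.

37.4

L_1 has direction (2, 3, -4) through (4, 4, -6).
P_1P_2 = (5, -10, -5), P_1P_3 = (-7, -10, 1); a normal to Π_1 is P_1P_2 × P_1P_3 = (-60, 30, -120).
Using P_1: Π_1 has equation -60x + 30y - 120z = -120.
sin θ = |n·v| / (|n||v|) = |450| / (√18900 · √29) = 0.60783.
θ ≈ 37.4°.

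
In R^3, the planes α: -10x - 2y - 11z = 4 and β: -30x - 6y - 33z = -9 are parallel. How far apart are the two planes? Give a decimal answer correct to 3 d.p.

Rescale β by 1/3: -10x - 2y - 11z = -3. Then distance = |4 − (-3)| / √225 ≈ 0.467.

0.467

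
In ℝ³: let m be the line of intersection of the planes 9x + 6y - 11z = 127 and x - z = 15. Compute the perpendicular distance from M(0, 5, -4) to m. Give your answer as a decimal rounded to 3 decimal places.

Direction of m: (9, 6, -11) × (1, 0, -1) = (-6, -2, -6).
A point on m: solving the two plane equations with x = 7 gives (7, -4, -8).
Taking (7, -4, -8) on m with direction v = (-6, -2, -6): w = M − (7, -4, -8) = (-7, 9, 4), and w × v = (-46, -66, 68).
Distance = |w × v| / |v| = √11096 / √76 ≈ 12.083.

12.083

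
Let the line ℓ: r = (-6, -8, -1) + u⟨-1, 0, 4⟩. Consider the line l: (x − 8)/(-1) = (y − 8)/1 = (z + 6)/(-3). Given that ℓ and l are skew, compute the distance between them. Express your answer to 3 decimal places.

l has direction (-1, 1, -3) through (8, 8, -6).
Common perpendicular direction n = (-1, 0, 4) × (-1, 1, -3) = (-4, -7, -1).
With w = (8, 8, -6) − (-6, -8, -1) = (14, 16, -5), w · n = -163.
Distance = |w · n| / |n| = |-163| / √66 ≈ 20.064.

20.064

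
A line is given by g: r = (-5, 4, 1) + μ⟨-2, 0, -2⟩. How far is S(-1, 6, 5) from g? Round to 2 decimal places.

Taking (-5, 4, 1) on g with direction v = (-2, 0, -2): w = S − (-5, 4, 1) = (4, 2, 4), and w × v = (-4, 0, 4).
Distance = |w × v| / |v| = √32 / √8 ≈ 2.00.

2.00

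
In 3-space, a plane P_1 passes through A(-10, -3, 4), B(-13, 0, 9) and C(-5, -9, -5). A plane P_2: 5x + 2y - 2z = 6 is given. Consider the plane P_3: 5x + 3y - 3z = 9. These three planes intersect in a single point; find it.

(0, -3, -6)

AB = (-3, 3, 5), AC = (5, -6, -9); a normal to P_1 is AB × AC = (3, -2, 3).
Using A: P_1 has equation 3x - 2y + 3z = -12.
Solving the 3×3 linear system 3x - 2y + 3z = -12, 5x + 2y - 2z = 6, 5x + 3y - 3z = 9 (e.g. by elimination or Cramer's rule, determinant = 5) gives (0, -3, -6).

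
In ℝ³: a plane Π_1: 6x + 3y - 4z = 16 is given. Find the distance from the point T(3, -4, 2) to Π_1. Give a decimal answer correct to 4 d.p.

n·T − d = (6)·(3) + (3)·(-4) + (-4)·(2) − 16 = -18; |n| = √61.
Distance = |-18| / √61 = 18/√61 ≈ 2.3047.

2.3047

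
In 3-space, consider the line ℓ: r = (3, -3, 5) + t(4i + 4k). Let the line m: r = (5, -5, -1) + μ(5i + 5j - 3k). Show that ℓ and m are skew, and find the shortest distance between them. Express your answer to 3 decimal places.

Common perpendicular direction n = (4, 0, 4) × (5, 5, -3) = (-20, 32, 20).
With w = (5, -5, -1) − (3, -3, 5) = (2, -2, -6), w · n = -224.
Since n ≠ 0 the lines are not parallel, and w · n = -224 ≠ 0 so they do not intersect; hence they are skew.
Distance = |w · n| / |n| = |-224| / √1824 ≈ 5.245.

5.245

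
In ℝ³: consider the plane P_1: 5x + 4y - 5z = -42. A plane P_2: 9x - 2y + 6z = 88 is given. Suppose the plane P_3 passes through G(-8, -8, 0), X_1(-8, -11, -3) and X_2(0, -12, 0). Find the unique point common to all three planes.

GX_1 = (0, -3, -3), GX_2 = (8, -4, 0); a normal to P_3 is GX_1 × GX_2 = (-12, -24, 24).
Using G: P_3 has equation -12x - 24y + 24z = 288.
Solving the 3×3 linear system 5x + 4y - 5z = -42, 9x - 2y + 6z = 88, -12x - 24y + 24z = 288 (e.g. by elimination or Cramer's rule, determinant = 528) gives (4, -8, 6).

(4, -8, 6)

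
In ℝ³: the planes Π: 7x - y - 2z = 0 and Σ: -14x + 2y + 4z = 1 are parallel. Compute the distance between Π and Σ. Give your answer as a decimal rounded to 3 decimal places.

Rescale Σ by 1/(-2): 7x - y - 2z = -1/2. Then distance = |0 − (-1/2)| / √54 ≈ 0.068.

0.068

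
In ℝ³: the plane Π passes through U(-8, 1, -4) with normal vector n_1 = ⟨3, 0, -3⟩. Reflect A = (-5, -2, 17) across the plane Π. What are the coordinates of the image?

Π: n_1·r = n_1·U gives 3x - 3z = -12.
λ = (n·A − d)/|n|² = (-66 − (-12))/18 = -3.
Reflection = A − 2λn = (-5, -2, 17) − (-6)·(3, 0, -3) = (13, -2, -1).

(13, -2, -1)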